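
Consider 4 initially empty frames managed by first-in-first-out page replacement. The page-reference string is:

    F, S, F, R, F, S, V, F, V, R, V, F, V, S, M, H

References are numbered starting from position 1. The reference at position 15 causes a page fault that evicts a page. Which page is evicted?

pos 1: F: fault, frames {F}
pos 2: S: fault, frames {F,S}
pos 3: F: hit
pos 4: R: fault, frames {F,S,R}
pos 5: F: hit
pos 6: S: hit
pos 7: V: fault, frames {F,S,R,V}
pos 8: F: hit
pos 9: V: hit
pos 10: R: hit
pos 11: V: hit
pos 12: F: hit
pos 13: V: hit
pos 14: S: hit
pos 15: M: fault, evict F, frames {S,R,V,M}
At position 15, page F is evicted.

F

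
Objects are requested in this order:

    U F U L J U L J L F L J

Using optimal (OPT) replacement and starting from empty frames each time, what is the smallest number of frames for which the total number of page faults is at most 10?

f=1: 12 faults
f=2: 7 faults
f=3: 5 faults
f=4: 4 faults
Smallest f with faults ≤ 10 is 2.

2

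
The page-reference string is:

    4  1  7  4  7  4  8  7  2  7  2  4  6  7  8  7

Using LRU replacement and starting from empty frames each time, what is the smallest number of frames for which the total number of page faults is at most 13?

f=1: 16 faults
f=2: 11 faults
f=3: 9 faults
f=4: 7 faults
f=5: 6 faults
f=6: 6 faults
Smallest f with faults ≤ 13 is 2.

2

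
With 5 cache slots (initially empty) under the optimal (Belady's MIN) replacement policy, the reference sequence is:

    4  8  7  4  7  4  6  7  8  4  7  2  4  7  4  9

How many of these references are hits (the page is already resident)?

10

4: fault, frames (4)
8: fault, frames (4 8)
7: fault, frames (4 8 7)
4: hit
7: hit
4: hit
6: fault, frames (4 8 7 6)
7: hit
8: hit
4: hit
7: hit
2: fault, frames (4 8 7 6 2)
4: hit
7: hit
4: hit
9: fault, evict 2, frames (4 8 7 6 9)
Hits: 10.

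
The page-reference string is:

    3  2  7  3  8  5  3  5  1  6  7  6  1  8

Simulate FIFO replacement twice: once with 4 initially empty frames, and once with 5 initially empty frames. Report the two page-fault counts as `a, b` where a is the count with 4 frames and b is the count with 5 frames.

4 frames: F F F . F F F . F F F . . F → 10 faults.
5 frames: F F F . F F . . F F . . . . → 7 faults.
7 < 10: adding a frame reduced faults, as is typical.

10, 7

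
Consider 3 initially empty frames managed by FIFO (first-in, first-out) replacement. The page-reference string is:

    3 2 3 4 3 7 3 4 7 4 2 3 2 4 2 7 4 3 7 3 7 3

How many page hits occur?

3 → fault, frames {3}
2 → fault, frames {3,2}
3 → hit
4 → fault, frames {3,2,4}
3 → hit
7 → fault, evict 3, frames {2,4,7}
3 → fault, evict 2, frames {4,7,3}
4 → hit
7 → hit
4 → hit
2 → fault, evict 4, frames {7,3,2}
3 → hit
2 → hit
4 → fault, evict 7, frames {3,2,4}
2 → hit
7 → fault, evict 3, frames {2,4,7}
4 → hit
3 → fault, evict 2, frames {4,7,3}
7 → hit
3 → hit
7 → hit
3 → hit
Hits: 13.

13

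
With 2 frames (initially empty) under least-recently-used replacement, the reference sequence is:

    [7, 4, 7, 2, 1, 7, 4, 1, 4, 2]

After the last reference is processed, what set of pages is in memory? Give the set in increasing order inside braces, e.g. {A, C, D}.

{2, 4}

7: miss, frames [7]
4: miss, frames [7, 4]
7: hit
2: miss, evict 4, frames [7, 2]
1: miss, evict 7, frames [2, 1]
7: miss, evict 2, frames [1, 7]
4: miss, evict 1, frames [7, 4]
1: miss, evict 7, frames [4, 1]
4: hit
2: miss, evict 1, frames [4, 2]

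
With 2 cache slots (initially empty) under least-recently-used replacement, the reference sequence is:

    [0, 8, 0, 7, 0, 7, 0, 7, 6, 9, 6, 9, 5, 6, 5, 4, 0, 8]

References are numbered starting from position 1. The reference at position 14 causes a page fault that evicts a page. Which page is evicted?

9

pos 1: 0 → fault, frames (0)
pos 2: 8 → fault, frames (0 8)
pos 3: 0 → hit
pos 4: 7 → fault, evict 8, frames (0 7)
pos 5: 0 → hit
pos 6: 7 → hit
pos 7: 0 → hit
pos 8: 7 → hit
pos 9: 6 → fault, evict 0, frames (7 6)
pos 10: 9 → fault, evict 7, frames (6 9)
pos 11: 6 → hit
pos 12: 9 → hit
pos 13: 5 → fault, evict 6, frames (9 5)
pos 14: 6 → fault, evict 9, frames (5 6)
At position 14, page 9 is evicted.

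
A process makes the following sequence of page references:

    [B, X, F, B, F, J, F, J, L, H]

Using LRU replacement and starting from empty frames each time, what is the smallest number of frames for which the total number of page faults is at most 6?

f=1: 10 faults
f=2: 7 faults
f=3: 6 faults
f=4: 6 faults
f=5: 6 faults
f=6: 6 faults
Smallest f with faults ≤ 6 is 3.

3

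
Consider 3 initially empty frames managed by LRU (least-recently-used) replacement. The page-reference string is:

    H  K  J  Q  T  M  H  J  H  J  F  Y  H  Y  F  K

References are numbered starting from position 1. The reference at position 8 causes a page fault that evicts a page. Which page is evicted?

pos 1: H -> miss, frames [H]
pos 2: K -> miss, frames [H, K]
pos 3: J -> miss, frames [H, K, J]
pos 4: Q -> miss, evict H, frames [K, J, Q]
pos 5: T -> miss, evict K, frames [J, Q, T]
pos 6: M -> miss, evict J, frames [Q, T, M]
pos 7: H -> miss, evict Q, frames [T, M, H]
pos 8: J -> miss, evict T, frames [M, H, J]
At position 8, page T is evicted.

T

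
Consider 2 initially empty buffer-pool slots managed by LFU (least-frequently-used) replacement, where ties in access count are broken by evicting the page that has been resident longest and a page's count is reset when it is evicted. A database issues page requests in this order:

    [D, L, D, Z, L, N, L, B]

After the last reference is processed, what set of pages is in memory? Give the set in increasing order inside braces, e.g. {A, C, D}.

{B, D}

D: fault, frames (D)
L: fault, frames (D L)
D: hit
Z: fault, evict L, frames (D Z)
L: fault, evict Z, frames (D L)
N: fault, evict L, frames (D N)
L: fault, evict N, frames (D L)
B: fault, evict L, frames (D B)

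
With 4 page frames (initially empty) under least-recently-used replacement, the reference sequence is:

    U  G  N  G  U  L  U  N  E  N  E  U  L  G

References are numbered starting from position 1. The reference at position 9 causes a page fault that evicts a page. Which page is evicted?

G

pos 1: U: miss, frames {U}
pos 2: G: miss, frames {U,G}
pos 3: N: miss, frames {U,G,N}
pos 4: G: hit
pos 5: U: hit
pos 6: L: miss, frames {N,G,U,L}
pos 7: U: hit
pos 8: N: hit
pos 9: E: miss, evict G, frames {L,U,N,E}
At position 9, page G is evicted.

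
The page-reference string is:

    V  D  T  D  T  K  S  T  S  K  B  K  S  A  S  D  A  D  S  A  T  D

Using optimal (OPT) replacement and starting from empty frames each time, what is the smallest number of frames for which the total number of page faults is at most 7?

f=1: 22 faults
f=2: 13 faults
f=3: 9 faults
f=4: 8 faults
f=5: 7 faults
f=6: 7 faults
f=7: 7 faults
Smallest f with faults ≤ 7 is 5.

5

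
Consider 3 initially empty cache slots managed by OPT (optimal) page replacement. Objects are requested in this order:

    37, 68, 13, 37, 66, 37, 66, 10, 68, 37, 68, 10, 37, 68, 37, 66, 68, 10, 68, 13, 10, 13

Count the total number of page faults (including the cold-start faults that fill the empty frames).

37: fault, frames [37]
68: fault, frames [37, 68]
13: fault, frames [37, 68, 13]
37: hit
66: fault, evict 13, frames [37, 68, 66]
37: hit
66: hit
10: fault, evict 66, frames [37, 68, 10]
68: hit
37: hit
68: hit
10: hit
37: hit
68: hit
37: hit
66: fault, evict 37, frames [68, 10, 66]
68: hit
10: hit
68: hit
13: fault, evict 66, frames [68, 10, 13]
10: hit
13: hit
Page faults: 7.

7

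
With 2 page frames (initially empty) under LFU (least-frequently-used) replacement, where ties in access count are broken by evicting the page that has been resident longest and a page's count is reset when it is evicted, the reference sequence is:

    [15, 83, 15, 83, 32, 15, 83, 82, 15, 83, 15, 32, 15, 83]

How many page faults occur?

8

15: fault, frames [15]
83: fault, frames [15, 83]
15: hit
83: hit
32: fault, evict 15, frames [83, 32]
15: fault, evict 32, frames [83, 15]
83: hit
82: fault, evict 15, frames [83, 82]
15: fault, evict 82, frames [83, 15]
83: hit
15: hit
32: fault, evict 15, frames [83, 32]
15: fault, evict 32, frames [83, 15]
83: hit
Page faults: 8.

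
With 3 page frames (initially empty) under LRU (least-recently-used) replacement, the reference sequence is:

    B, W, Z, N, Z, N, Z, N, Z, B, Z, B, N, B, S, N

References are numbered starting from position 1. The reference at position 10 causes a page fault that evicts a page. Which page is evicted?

W

pos 1: B → miss, frames {B}
pos 2: W → miss, frames {B,W}
pos 3: Z → miss, frames {B,W,Z}
pos 4: N → miss, evict B, frames {W,Z,N}
pos 5: Z → hit
pos 6: N → hit
pos 7: Z → hit
pos 8: N → hit
pos 9: Z → hit
pos 10: B → miss, evict W, frames {N,Z,B}
At position 10, page W is evicted.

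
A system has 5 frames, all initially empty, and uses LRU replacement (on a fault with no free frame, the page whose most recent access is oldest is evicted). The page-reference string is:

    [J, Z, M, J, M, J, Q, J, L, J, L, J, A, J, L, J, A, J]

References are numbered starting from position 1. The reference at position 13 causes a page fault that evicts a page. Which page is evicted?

pos 1: J → fault, frames {J}
pos 2: Z → fault, frames {J,Z}
pos 3: M → fault, frames {J,Z,M}
pos 4: J → hit
pos 5: M → hit
pos 6: J → hit
pos 7: Q → fault, frames {Z,M,J,Q}
pos 8: J → hit
pos 9: L → fault, frames {Z,M,Q,J,L}
pos 10: J → hit
pos 11: L → hit
pos 12: J → hit
pos 13: A → fault, evict Z, frames {M,Q,L,J,A}
At position 13, page Z is evicted.

Z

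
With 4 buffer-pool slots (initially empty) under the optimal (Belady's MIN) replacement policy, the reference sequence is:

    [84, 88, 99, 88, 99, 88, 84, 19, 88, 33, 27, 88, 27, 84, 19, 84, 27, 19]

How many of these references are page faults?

6

84: fault, frames (84)
88: fault, frames (84 88)
99: fault, frames (84 88 99)
88: hit
99: hit
88: hit
84: hit
19: fault, frames (84 88 99 19)
88: hit
33: fault, evict 99, frames (84 88 19 33)
27: fault, evict 33, frames (84 88 19 27)
88: hit
27: hit
84: hit
19: hit
84: hit
27: hit
19: hit
Page faults: 6.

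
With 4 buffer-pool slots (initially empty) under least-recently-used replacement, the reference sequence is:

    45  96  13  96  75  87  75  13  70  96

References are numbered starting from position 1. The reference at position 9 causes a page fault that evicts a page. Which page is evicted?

96

pos 1: 45 → fault, frames [45]
pos 2: 96 → fault, frames [45, 96]
pos 3: 13 → fault, frames [45, 96, 13]
pos 4: 96 → hit
pos 5: 75 → fault, frames [45, 13, 96, 75]
pos 6: 87 → fault, evict 45, frames [13, 96, 75, 87]
pos 7: 75 → hit
pos 8: 13 → hit
pos 9: 70 → fault, evict 96, frames [87, 75, 13, 70]
At position 9, page 96 is evicted.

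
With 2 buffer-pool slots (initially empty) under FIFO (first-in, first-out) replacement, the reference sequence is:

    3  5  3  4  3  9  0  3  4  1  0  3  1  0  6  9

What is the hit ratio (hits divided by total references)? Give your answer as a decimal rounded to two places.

3 → fault, frames {3}
5 → fault, frames {3,5}
3 → hit
4 → fault, evict 3, frames {5,4}
3 → fault, evict 5, frames {4,3}
9 → fault, evict 4, frames {3,9}
0 → fault, evict 3, frames {9,0}
3 → fault, evict 9, frames {0,3}
4 → fault, evict 0, frames {3,4}
1 → fault, evict 3, frames {4,1}
0 → fault, evict 4, frames {1,0}
3 → fault, evict 1, frames {0,3}
1 → fault, evict 0, frames {3,1}
0 → fault, evict 3, frames {1,0}
6 → fault, evict 1, frames {0,6}
9 → fault, evict 0, frames {6,9}
Hits: 1 of 16 references → 1/16 = 0.0625.

0.06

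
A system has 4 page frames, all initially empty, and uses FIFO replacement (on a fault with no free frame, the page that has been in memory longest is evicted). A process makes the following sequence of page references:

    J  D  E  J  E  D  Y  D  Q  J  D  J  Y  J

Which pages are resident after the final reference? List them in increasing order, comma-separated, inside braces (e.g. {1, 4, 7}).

{D, J, Q, Y}

J: miss, frames [J]
D: miss, frames [J, D]
E: miss, frames [J, D, E]
J: hit
E: hit
D: hit
Y: miss, frames [J, D, E, Y]
D: hit
Q: miss, evict J, frames [D, E, Y, Q]
J: miss, evict D, frames [E, Y, Q, J]
D: miss, evict E, frames [Y, Q, J, D]
J: hit
Y: hit
J: hit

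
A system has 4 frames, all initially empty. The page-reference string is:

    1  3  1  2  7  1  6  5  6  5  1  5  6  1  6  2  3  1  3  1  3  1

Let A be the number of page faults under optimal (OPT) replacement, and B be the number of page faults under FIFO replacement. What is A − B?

-2

Under OPT: F F . F F . F F . . . . . . . . F . . . . . → 7 faults.
Under FIFO: F F . F F . F F . . F . . . . F F . . . . . → 9 faults.
A − B = 7 − 9 = -2.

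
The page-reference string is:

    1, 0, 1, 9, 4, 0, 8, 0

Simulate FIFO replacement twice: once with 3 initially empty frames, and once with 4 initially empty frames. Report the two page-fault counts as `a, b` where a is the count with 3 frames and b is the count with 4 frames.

6, 5

3 frames: F F . F F . F F → 6 faults.
4 frames: F F . F F . F . → 5 faults.
5 < 6: adding a frame reduced faults, as is typical.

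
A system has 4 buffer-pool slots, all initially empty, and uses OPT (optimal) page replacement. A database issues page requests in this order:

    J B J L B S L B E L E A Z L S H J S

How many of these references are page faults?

8

J → miss, frames (J)
B → miss, frames (J B)
J → hit
L → miss, frames (J B L)
B → hit
S → miss, frames (J B L S)
L → hit
B → hit
E → miss, evict B, frames (J L S E)
L → hit
E → hit
A → miss, evict E, frames (J L S A)
Z → miss, evict A, frames (J L S Z)
L → hit
S → hit
H → miss, evict Z, frames (J L S H)
J → hit
S → hit
Page faults: 8.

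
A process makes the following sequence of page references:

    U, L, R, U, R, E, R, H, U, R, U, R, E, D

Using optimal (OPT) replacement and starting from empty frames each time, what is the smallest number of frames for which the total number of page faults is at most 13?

2

f=1: 14 faults
f=2: 8 faults
f=3: 7 faults
f=4: 6 faults
f=5: 6 faults
f=6: 6 faults
Smallest f with faults ≤ 13 is 2.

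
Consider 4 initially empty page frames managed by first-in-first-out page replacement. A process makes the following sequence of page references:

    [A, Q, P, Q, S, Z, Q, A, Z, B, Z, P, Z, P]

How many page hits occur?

6

A → miss, frames {A}
Q → miss, frames {A,Q}
P → miss, frames {A,Q,P}
Q → hit
S → miss, frames {A,Q,P,S}
Z → miss, evict A, frames {Q,P,S,Z}
Q → hit
A → miss, evict Q, frames {P,S,Z,A}
Z → hit
B → miss, evict P, frames {S,Z,A,B}
Z → hit
P → miss, evict S, frames {Z,A,B,P}
Z → hit
P → hit
Hits: 6.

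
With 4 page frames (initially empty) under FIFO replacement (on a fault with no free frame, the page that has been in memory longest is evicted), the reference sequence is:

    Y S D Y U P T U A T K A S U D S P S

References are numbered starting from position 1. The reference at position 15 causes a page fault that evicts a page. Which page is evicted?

A

pos 1: Y → fault, frames [Y]
pos 2: S → fault, frames [Y, S]
pos 3: D → fault, frames [Y, S, D]
pos 4: Y → hit
pos 5: U → fault, frames [Y, S, D, U]
pos 6: P → fault, evict Y, frames [S, D, U, P]
pos 7: T → fault, evict S, frames [D, U, P, T]
pos 8: U → hit
pos 9: A → fault, evict D, frames [U, P, T, A]
pos 10: T → hit
pos 11: K → fault, evict U, frames [P, T, A, K]
pos 12: A → hit
pos 13: S → fault, evict P, frames [T, A, K, S]
pos 14: U → fault, evict T, frames [A, K, S, U]
pos 15: D → fault, evict A, frames [K, S, U, D]
At position 15, page A is evicted.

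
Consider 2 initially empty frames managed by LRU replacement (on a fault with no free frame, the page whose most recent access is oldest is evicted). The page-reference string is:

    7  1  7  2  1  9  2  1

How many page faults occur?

7 → miss, frames [7]
1 → miss, frames [7, 1]
7 → hit
2 → miss, evict 1, frames [7, 2]
1 → miss, evict 7, frames [2, 1]
9 → miss, evict 2, frames [1, 9]
2 → miss, evict 1, frames [9, 2]
1 → miss, evict 9, frames [2, 1]
Page faults: 7.

7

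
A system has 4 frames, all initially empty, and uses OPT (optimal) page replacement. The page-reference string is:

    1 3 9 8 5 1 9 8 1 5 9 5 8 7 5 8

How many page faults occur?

1 → fault, frames (1)
3 → fault, frames (1 3)
9 → fault, frames (1 3 9)
8 → fault, frames (1 3 9 8)
5 → fault, evict 3, frames (1 9 8 5)
1 → hit
9 → hit
8 → hit
1 → hit
5 → hit
9 → hit
5 → hit
8 → hit
7 → fault, evict 9, frames (1 8 5 7)
5 → hit
8 → hit
Page faults: 6.

6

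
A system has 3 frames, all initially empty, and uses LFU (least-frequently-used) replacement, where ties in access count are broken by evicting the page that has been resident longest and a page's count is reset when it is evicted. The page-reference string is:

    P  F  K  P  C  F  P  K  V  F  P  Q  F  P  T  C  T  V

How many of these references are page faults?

P: fault, frames [P]
F: fault, frames [P, F]
K: fault, frames [P, F, K]
P: hit
C: fault, evict F, frames [P, K, C]
F: fault, evict K, frames [P, C, F]
P: hit
K: fault, evict C, frames [P, F, K]
V: fault, evict F, frames [P, K, V]
F: fault, evict K, frames [P, V, F]
P: hit
Q: fault, evict V, frames [P, F, Q]
F: hit
P: hit
T: fault, evict Q, frames [P, F, T]
C: fault, evict T, frames [P, F, C]
T: fault, evict C, frames [P, F, T]
V: fault, evict T, frames [P, F, V]
Page faults: 13.

13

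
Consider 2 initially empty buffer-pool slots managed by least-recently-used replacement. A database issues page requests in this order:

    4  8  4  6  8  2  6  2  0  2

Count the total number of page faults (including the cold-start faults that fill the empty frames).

4 -> fault, frames (4)
8 -> fault, frames (4 8)
4 -> hit
6 -> fault, evict 8, frames (4 6)
8 -> fault, evict 4, frames (6 8)
2 -> fault, evict 6, frames (8 2)
6 -> fault, evict 8, frames (2 6)
2 -> hit
0 -> fault, evict 6, frames (2 0)
2 -> hit
Page faults: 7.

7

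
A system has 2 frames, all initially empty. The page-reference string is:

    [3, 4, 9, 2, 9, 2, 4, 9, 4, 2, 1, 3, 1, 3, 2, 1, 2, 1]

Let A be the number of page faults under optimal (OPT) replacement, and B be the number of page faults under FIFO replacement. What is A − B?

Under OPT: F F F F . . F . . F F F . . F . . . → 9 faults.
Under FIFO: F F F F . . F F . F F F . . F F . . → 11 faults.
A − B = 9 − 11 = -2.

-2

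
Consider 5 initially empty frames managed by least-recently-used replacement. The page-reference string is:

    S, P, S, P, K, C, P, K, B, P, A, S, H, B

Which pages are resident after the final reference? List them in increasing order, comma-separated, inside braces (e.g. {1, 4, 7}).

{A, B, H, P, S}

S -> fault, frames {S}
P -> fault, frames {S,P}
S -> hit
P -> hit
K -> fault, frames {S,P,K}
C -> fault, frames {S,P,K,C}
P -> hit
K -> hit
B -> fault, frames {S,C,P,K,B}
P -> hit
A -> fault, evict S, frames {C,K,B,P,A}
S -> fault, evict C, frames {K,B,P,A,S}
H -> fault, evict K, frames {B,P,A,S,H}
B -> hit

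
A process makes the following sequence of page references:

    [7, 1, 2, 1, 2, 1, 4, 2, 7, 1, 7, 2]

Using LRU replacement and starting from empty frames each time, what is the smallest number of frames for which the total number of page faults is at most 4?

4

f=1: 12 faults
f=2: 8 faults
f=3: 6 faults
f=4: 4 faults
Smallest f with faults ≤ 4 is 4.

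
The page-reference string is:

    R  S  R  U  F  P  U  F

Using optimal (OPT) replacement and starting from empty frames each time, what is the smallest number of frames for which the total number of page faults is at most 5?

3

f=1: 8 faults
f=2: 6 faults
f=3: 5 faults
f=4: 5 faults
f=5: 5 faults
Smallest f with faults ≤ 5 is 3.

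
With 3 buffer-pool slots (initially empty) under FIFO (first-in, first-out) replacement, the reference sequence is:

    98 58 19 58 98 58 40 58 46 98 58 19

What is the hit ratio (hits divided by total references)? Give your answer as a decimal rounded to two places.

98 -> fault, frames {98}
58 -> fault, frames {98,58}
19 -> fault, frames {98,58,19}
58 -> hit
98 -> hit
58 -> hit
40 -> fault, evict 98, frames {58,19,40}
58 -> hit
46 -> fault, evict 58, frames {19,40,46}
98 -> fault, evict 19, frames {40,46,98}
58 -> fault, evict 40, frames {46,98,58}
19 -> fault, evict 46, frames {98,58,19}
Hits: 4 of 12 references → 4/12 = 0.3333.

0.33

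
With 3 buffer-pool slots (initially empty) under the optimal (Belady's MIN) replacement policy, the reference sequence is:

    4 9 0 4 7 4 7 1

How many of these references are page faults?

5

4 → miss, frames {4}
9 → miss, frames {4,9}
0 → miss, frames {4,9,0}
4 → hit
7 → miss, evict 0, frames {4,9,7}
4 → hit
7 → hit
1 → miss, evict 7, frames {4,9,1}
Page faults: 5.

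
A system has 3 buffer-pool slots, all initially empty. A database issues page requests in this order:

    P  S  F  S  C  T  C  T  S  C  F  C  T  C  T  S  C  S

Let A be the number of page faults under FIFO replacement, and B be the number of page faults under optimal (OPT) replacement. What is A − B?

Under FIFO: F F F . F F . . F . F F F . . F . . → 10 faults.
Under OPT: F F F . F F . . . . F . . . . F . . → 7 faults.
A − B = 10 − 7 = 3.

3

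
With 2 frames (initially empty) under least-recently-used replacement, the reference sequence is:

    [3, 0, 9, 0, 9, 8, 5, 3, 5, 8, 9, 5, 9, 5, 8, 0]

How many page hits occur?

3 -> miss, frames {3}
0 -> miss, frames {3,0}
9 -> miss, evict 3, frames {0,9}
0 -> hit
9 -> hit
8 -> miss, evict 0, frames {9,8}
5 -> miss, evict 9, frames {8,5}
3 -> miss, evict 8, frames {5,3}
5 -> hit
8 -> miss, evict 3, frames {5,8}
9 -> miss, evict 5, frames {8,9}
5 -> miss, evict 8, frames {9,5}
9 -> hit
5 -> hit
8 -> miss, evict 9, frames {5,8}
0 -> miss, evict 5, frames {8,0}
Hits: 5.

5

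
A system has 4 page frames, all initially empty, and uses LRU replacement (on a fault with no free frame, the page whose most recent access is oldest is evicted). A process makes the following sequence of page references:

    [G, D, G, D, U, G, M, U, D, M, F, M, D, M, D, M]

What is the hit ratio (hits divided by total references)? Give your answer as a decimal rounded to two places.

G: miss, frames [G]
D: miss, frames [G, D]
G: hit
D: hit
U: miss, frames [G, D, U]
G: hit
M: miss, frames [D, U, G, M]
U: hit
D: hit
M: hit
F: miss, evict G, frames [U, D, M, F]
M: hit
D: hit
M: hit
D: hit
M: hit
Hits: 11 of 16 references → 11/16 = 0.6875.

0.69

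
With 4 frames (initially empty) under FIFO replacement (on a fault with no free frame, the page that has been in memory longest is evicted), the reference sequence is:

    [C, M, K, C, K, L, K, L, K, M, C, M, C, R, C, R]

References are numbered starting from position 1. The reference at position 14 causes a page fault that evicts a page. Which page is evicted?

pos 1: C: miss, frames {C}
pos 2: M: miss, frames {C,M}
pos 3: K: miss, frames {C,M,K}
pos 4: C: hit
pos 5: K: hit
pos 6: L: miss, frames {C,M,K,L}
pos 7: K: hit
pos 8: L: hit
pos 9: K: hit
pos 10: M: hit
pos 11: C: hit
pos 12: M: hit
pos 13: C: hit
pos 14: R: miss, evict C, frames {M,K,L,R}
At position 14, page C is evicted.

C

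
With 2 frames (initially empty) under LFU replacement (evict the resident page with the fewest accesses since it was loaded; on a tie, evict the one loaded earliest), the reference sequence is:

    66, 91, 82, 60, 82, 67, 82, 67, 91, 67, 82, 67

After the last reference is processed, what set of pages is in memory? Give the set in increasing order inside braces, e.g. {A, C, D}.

66: fault, frames {66}
91: fault, frames {66,91}
82: fault, evict 66, frames {91,82}
60: fault, evict 91, frames {82,60}
82: hit
67: fault, evict 60, frames {82,67}
82: hit
67: hit
91: fault, evict 67, frames {82,91}
67: fault, evict 91, frames {82,67}
82: hit
67: hit

{67, 82}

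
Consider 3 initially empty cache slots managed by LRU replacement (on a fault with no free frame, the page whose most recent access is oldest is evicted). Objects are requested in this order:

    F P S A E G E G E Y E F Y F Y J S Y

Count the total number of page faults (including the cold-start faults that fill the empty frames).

10

F -> miss, frames [F]
P -> miss, frames [F, P]
S -> miss, frames [F, P, S]
A -> miss, evict F, frames [P, S, A]
E -> miss, evict P, frames [S, A, E]
G -> miss, evict S, frames [A, E, G]
E -> hit
G -> hit
E -> hit
Y -> miss, evict A, frames [G, E, Y]
E -> hit
F -> miss, evict G, frames [Y, E, F]
Y -> hit
F -> hit
Y -> hit
J -> miss, evict E, frames [F, Y, J]
S -> miss, evict F, frames [Y, J, S]
Y -> hit
Page faults: 10.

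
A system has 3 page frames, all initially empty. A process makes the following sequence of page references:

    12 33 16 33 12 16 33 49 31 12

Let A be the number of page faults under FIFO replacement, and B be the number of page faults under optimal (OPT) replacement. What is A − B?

1

Under FIFO: F F F . . . . F F F → 6 faults.
Under OPT: F F F . . . . F F . → 5 faults.
A − B = 6 − 5 = 1.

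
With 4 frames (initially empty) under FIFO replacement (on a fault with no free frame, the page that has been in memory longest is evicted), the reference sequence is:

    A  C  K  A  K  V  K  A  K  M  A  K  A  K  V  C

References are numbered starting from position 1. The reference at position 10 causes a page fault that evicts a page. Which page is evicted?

pos 1: A -> fault, frames [A]
pos 2: C -> fault, frames [A, C]
pos 3: K -> fault, frames [A, C, K]
pos 4: A -> hit
pos 5: K -> hit
pos 6: V -> fault, frames [A, C, K, V]
pos 7: K -> hit
pos 8: A -> hit
pos 9: K -> hit
pos 10: M -> fault, evict A, frames [C, K, V, M]
At position 10, page A is evicted.

A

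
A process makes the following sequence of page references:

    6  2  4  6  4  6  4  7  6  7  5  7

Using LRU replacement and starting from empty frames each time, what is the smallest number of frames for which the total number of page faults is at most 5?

f=1: 12 faults
f=2: 7 faults
f=3: 5 faults
f=4: 5 faults
f=5: 5 faults
Smallest f with faults ≤ 5 is 3.

3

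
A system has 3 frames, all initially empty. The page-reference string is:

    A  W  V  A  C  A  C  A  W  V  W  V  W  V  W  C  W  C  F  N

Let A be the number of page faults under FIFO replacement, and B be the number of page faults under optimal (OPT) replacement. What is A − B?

3

Under FIFO: F F F . F F . . F F . . . . . F . . F F → 10 faults.
Under OPT: F F F . F . . . . F . . . . . . . . F F → 7 faults.
A − B = 10 − 7 = 3.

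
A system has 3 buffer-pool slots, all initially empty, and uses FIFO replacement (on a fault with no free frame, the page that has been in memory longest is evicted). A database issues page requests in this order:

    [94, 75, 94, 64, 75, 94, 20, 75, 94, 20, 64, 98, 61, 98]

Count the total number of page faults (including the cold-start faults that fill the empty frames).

7

94 → miss, frames (94)
75 → miss, frames (94 75)
94 → hit
64 → miss, frames (94 75 64)
75 → hit
94 → hit
20 → miss, evict 94, frames (75 64 20)
75 → hit
94 → miss, evict 75, frames (64 20 94)
20 → hit
64 → hit
98 → miss, evict 64, frames (20 94 98)
61 → miss, evict 20, frames (94 98 61)
98 → hit
Page faults: 7.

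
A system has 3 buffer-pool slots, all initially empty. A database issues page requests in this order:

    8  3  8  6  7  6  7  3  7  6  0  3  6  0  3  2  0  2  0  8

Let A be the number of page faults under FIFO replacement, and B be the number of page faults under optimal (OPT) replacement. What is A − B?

3

Under FIFO: F F . F F . . . . . F F F . . F F . . F → 10 faults.
Under OPT: F F . F F . . . . . F . . . . F . . . F → 7 faults.
A − B = 10 − 7 = 3.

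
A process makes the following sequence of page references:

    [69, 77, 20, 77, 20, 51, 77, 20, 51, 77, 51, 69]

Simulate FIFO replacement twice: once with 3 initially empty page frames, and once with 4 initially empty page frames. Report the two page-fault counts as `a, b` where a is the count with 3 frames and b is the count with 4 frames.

3 frames: F F F . . F . . . . . F → 5 faults.
4 frames: F F F . . F . . . . . . → 4 faults.
4 < 5: adding a frame reduced faults, as is typical.

5, 4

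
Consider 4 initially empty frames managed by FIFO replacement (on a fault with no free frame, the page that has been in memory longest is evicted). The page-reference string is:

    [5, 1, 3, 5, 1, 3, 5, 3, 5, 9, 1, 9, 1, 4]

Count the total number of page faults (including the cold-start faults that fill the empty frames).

5

5: miss, frames {5}
1: miss, frames {5,1}
3: miss, frames {5,1,3}
5: hit
1: hit
3: hit
5: hit
3: hit
5: hit
9: miss, frames {5,1,3,9}
1: hit
9: hit
1: hit
4: miss, evict 5, frames {1,3,9,4}
Page faults: 5.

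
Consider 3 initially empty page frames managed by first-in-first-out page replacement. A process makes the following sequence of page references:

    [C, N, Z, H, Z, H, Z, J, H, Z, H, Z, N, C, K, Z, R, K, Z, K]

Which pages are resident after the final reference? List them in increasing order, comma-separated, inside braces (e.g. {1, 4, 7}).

{K, R, Z}

C -> miss, frames [C]
N -> miss, frames [C, N]
Z -> miss, frames [C, N, Z]
H -> miss, evict C, frames [N, Z, H]
Z -> hit
H -> hit
Z -> hit
J -> miss, evict N, frames [Z, H, J]
H -> hit
Z -> hit
H -> hit
Z -> hit
N -> miss, evict Z, frames [H, J, N]
C -> miss, evict H, frames [J, N, C]
K -> miss, evict J, frames [N, C, K]
Z -> miss, evict N, frames [C, K, Z]
R -> miss, evict C, frames [K, Z, R]
K -> hit
Z -> hit
K -> hit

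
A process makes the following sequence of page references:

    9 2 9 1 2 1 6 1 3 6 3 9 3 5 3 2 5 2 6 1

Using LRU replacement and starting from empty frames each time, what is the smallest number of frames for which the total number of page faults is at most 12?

f=1: 20 faults
f=2: 13 faults
f=3: 10 faults
f=4: 10 faults
f=5: 8 faults
f=6: 6 faults
Smallest f with faults ≤ 12 is 3.

3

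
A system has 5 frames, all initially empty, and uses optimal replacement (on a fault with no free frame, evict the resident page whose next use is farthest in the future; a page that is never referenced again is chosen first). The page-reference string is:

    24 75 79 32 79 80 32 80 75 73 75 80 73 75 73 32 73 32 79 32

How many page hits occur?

24 → fault, frames [24]
75 → fault, frames [24, 75]
79 → fault, frames [24, 75, 79]
32 → fault, frames [24, 75, 79, 32]
79 → hit
80 → fault, frames [24, 75, 79, 32, 80]
32 → hit
80 → hit
75 → hit
73 → fault, evict 24, frames [75, 79, 32, 80, 73]
75 → hit
80 → hit
73 → hit
75 → hit
73 → hit
32 → hit
73 → hit
32 → hit
79 → hit
32 → hit
Hits: 14.

14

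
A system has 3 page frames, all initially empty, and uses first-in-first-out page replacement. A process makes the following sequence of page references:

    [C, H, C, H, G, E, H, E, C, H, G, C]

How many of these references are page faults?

7

C → fault, frames [C]
H → fault, frames [C, H]
C → hit
H → hit
G → fault, frames [C, H, G]
E → fault, evict C, frames [H, G, E]
H → hit
E → hit
C → fault, evict H, frames [G, E, C]
H → fault, evict G, frames [E, C, H]
G → fault, evict E, frames [C, H, G]
C → hit
Page faults: 7.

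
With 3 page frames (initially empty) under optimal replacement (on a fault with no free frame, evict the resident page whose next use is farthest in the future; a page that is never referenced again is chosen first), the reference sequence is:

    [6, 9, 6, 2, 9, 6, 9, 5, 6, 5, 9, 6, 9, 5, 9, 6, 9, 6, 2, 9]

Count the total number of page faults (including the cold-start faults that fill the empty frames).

6: fault, frames [6]
9: fault, frames [6, 9]
6: hit
2: fault, frames [6, 9, 2]
9: hit
6: hit
9: hit
5: fault, evict 2, frames [6, 9, 5]
6: hit
5: hit
9: hit
6: hit
9: hit
5: hit
9: hit
6: hit
9: hit
6: hit
2: fault, evict 5, frames [6, 9, 2]
9: hit
Page faults: 5.

5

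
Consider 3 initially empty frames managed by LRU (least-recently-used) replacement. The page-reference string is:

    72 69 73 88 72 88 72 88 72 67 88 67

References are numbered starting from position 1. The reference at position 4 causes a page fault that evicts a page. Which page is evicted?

pos 1: 72: miss, frames [72]
pos 2: 69: miss, frames [72, 69]
pos 3: 73: miss, frames [72, 69, 73]
pos 4: 88: miss, evict 72, frames [69, 73, 88]
At position 4, page 72 is evicted.

72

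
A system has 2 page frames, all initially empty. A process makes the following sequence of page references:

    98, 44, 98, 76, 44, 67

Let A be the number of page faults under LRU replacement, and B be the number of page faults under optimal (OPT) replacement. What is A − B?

Under LRU: F F . F F F → 5 faults.
Under OPT: F F . F . F → 4 faults.
A − B = 5 − 4 = 1.

1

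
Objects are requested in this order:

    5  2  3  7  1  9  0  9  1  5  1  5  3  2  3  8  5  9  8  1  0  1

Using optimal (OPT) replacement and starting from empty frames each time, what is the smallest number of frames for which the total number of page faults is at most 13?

4

f=1: 22 faults
f=2: 16 faults
f=3: 14 faults
f=4: 12 faults
f=5: 10 faults
f=6: 8 faults
f=7: 8 faults
f=8: 8 faults
Smallest f with faults ≤ 13 is 4.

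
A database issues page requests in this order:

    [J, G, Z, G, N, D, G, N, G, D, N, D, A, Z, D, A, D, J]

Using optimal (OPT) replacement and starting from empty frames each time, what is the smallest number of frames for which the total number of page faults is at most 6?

5

f=1: 18 faults
f=2: 11 faults
f=3: 8 faults
f=4: 7 faults
f=5: 6 faults
f=6: 6 faults
Smallest f with faults ≤ 6 is 5.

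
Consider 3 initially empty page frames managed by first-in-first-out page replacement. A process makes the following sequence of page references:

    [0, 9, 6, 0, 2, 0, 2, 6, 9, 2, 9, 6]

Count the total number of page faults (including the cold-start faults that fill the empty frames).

0: miss, frames (0)
9: miss, frames (0 9)
6: miss, frames (0 9 6)
0: hit
2: miss, evict 0, frames (9 6 2)
0: miss, evict 9, frames (6 2 0)
2: hit
6: hit
9: miss, evict 6, frames (2 0 9)
2: hit
9: hit
6: miss, evict 2, frames (0 9 6)
Page faults: 7.

7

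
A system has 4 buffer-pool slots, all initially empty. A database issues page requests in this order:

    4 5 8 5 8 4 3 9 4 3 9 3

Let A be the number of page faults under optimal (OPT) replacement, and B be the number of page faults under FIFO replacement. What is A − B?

Under OPT: F F F . . . F F . . . . → 5 faults.
Under FIFO: F F F . . . F F F . . . → 6 faults.
A − B = 5 − 6 = -1.

-1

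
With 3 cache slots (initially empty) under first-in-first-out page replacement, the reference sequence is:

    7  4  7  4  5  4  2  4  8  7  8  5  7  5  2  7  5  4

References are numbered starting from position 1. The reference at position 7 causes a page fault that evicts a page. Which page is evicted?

7

pos 1: 7 → fault, frames [7]
pos 2: 4 → fault, frames [7, 4]
pos 3: 7 → hit
pos 4: 4 → hit
pos 5: 5 → fault, frames [7, 4, 5]
pos 6: 4 → hit
pos 7: 2 → fault, evict 7, frames [4, 5, 2]
At position 7, page 7 is evicted.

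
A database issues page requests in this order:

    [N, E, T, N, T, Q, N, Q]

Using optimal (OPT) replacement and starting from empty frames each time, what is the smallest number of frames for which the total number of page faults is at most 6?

f=1: 8 faults
f=2: 4 faults
f=3: 4 faults
f=4: 4 faults
Smallest f with faults ≤ 6 is 2.

2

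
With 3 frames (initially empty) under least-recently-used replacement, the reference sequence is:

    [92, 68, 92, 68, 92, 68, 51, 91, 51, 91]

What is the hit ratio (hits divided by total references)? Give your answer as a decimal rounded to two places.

0.60

92: miss, frames {92}
68: miss, frames {92,68}
92: hit
68: hit
92: hit
68: hit
51: miss, frames {92,68,51}
91: miss, evict 92, frames {68,51,91}
51: hit
91: hit
Hits: 6 of 10 references → 6/10 = 0.6000.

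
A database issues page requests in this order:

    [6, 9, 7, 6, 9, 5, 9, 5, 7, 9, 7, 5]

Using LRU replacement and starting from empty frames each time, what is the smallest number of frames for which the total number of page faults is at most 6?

f=1: 12 faults
f=2: 9 faults
f=3: 5 faults
f=4: 4 faults
Smallest f with faults ≤ 6 is 3.

3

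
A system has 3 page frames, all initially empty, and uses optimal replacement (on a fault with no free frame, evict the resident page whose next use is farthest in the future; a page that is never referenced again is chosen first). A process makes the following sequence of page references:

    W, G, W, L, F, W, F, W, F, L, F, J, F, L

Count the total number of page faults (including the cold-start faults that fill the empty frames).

5

W: miss, frames {W}
G: miss, frames {W,G}
W: hit
L: miss, frames {W,G,L}
F: miss, evict G, frames {W,L,F}
W: hit
F: hit
W: hit
F: hit
L: hit
F: hit
J: miss, evict W, frames {L,F,J}
F: hit
L: hit
Page faults: 5.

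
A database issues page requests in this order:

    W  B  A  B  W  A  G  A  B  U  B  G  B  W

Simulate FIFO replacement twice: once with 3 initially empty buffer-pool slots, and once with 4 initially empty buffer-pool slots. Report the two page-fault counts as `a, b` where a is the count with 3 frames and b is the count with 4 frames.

7, 6

3 frames: F F F . . . F . . F F . . F → 7 faults.
4 frames: F F F . . . F . . F . . . F → 6 faults.
6 < 7: adding a frame reduced faults, as is typical.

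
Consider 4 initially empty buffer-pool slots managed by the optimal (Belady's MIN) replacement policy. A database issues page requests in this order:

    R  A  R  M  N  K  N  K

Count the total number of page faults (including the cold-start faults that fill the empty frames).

R -> miss, frames {R}
A -> miss, frames {R,A}
R -> hit
M -> miss, frames {R,A,M}
N -> miss, frames {R,A,M,N}
K -> miss, evict M, frames {R,A,N,K}
N -> hit
K -> hit
Page faults: 5.

5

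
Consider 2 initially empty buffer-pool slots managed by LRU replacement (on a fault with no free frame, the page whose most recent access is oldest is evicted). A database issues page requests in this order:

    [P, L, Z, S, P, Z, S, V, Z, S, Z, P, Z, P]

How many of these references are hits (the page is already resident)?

3

P: miss, frames (P)
L: miss, frames (P L)
Z: miss, evict P, frames (L Z)
S: miss, evict L, frames (Z S)
P: miss, evict Z, frames (S P)
Z: miss, evict S, frames (P Z)
S: miss, evict P, frames (Z S)
V: miss, evict Z, frames (S V)
Z: miss, evict S, frames (V Z)
S: miss, evict V, frames (Z S)
Z: hit
P: miss, evict S, frames (Z P)
Z: hit
P: hit
Hits: 3.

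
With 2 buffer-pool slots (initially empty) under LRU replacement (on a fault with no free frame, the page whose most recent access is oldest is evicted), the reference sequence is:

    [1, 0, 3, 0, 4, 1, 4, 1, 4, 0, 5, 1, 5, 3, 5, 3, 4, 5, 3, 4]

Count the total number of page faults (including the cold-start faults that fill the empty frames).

13

1: fault, frames {1}
0: fault, frames {1,0}
3: fault, evict 1, frames {0,3}
0: hit
4: fault, evict 3, frames {0,4}
1: fault, evict 0, frames {4,1}
4: hit
1: hit
4: hit
0: fault, evict 1, frames {4,0}
5: fault, evict 4, frames {0,5}
1: fault, evict 0, frames {5,1}
5: hit
3: fault, evict 1, frames {5,3}
5: hit
3: hit
4: fault, evict 5, frames {3,4}
5: fault, evict 3, frames {4,5}
3: fault, evict 4, frames {5,3}
4: fault, evict 5, frames {3,4}
Page faults: 13.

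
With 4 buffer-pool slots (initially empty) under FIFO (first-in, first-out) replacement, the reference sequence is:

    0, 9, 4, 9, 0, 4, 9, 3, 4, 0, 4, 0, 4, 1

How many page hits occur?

0 → fault, frames (0)
9 → fault, frames (0 9)
4 → fault, frames (0 9 4)
9 → hit
0 → hit
4 → hit
9 → hit
3 → fault, frames (0 9 4 3)
4 → hit
0 → hit
4 → hit
0 → hit
4 → hit
1 → fault, evict 0, frames (9 4 3 1)
Hits: 9.

9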